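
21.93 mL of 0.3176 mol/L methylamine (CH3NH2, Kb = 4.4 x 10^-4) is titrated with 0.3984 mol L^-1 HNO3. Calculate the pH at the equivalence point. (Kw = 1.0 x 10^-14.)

5.70

n(CH3NH2) = 0.3176 x 0.02193 = 0.006965 mol; V(HNO3) at equivalence = 0.006965/0.3984 = 0.01748 L.
At equivalence the base is fully converted to CH3NH3+; total volume = 0.03941 L, so [CH3NH3+] = 0.006965/0.03941 = 0.1767 M.
Ka(CH3NH3+) = Kw/Kb = 1.0e-14 / 4.4 x 10^-4 = 2.27e-11.
[H^+] = sqrt(Ka x [CH3NH3+]) = sqrt(2.27e-11 x 0.1767) = 2.00e-6 M.
pH = -log(2.00e-6) = 5.70.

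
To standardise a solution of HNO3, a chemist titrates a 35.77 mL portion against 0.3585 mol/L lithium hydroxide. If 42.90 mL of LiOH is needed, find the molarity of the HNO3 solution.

n(LiOH) delivered = 0.3585 x 0.04290 = 0.01538 mol.
For a 1:1 reaction, n(HNO3) = 0.01538 mol.
[HNO3] = 0.01538 mol / 0.03577 L = 0.430 M.

0.430 M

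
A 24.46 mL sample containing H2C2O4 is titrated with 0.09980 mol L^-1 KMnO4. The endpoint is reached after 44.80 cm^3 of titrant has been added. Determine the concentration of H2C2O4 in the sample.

n(KMnO4) = 0.09980 x 0.04480 = 0.004471 mol.
From the balanced equation, 2 mol KMnO4 reacts with 5 mol H2C2O4, so n(H2C2O4) = 0.004471 x 5/2 = 0.01118 mol.
[H2C2O4] = 0.01118 / 0.02446 L = 0.457 M.

0.457 M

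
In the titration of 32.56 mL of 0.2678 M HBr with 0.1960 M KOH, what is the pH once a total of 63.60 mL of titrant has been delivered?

12.59

n(acid) = 0.2678 x 0.03256 = 0.008720 mol; n(KOH) added = 0.1960 x 0.06360 = 0.01247 mol.
Base is in excess by 0.01247 - 0.008720 = 0.003746 mol in a total volume of 0.09616 L.
[OH^-] = 0.003746/0.09616 = 0.03896 M, so pOH = 1.41 and pH = 14.00 - 1.41 = 12.59.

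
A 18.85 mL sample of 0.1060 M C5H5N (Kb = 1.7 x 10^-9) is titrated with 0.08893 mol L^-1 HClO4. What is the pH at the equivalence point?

3.27

n(C5H5N) = 0.1060 x 0.01885 = 0.001998 mol; V(HClO4) at equivalence = 0.001998/0.08893 = 0.02247 L.
At equivalence the base is fully converted to C5H5NH+; total volume = 0.04132 L, so [C5H5NH+] = 0.001998/0.04132 = 0.04836 M.
Ka(C5H5NH+) = Kw/Kb = 1.0e-14 / 1.7 x 10^-9 = 5.88e-6.
[H^+] = sqrt(Ka x [C5H5NH+]) = sqrt(5.88e-6 x 0.04836) = 0.000533 M.
pH = -log(0.000533) = 3.27.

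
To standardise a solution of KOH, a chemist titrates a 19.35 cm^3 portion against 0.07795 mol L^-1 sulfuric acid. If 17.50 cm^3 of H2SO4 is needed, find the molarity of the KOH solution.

0.141 M

n(H2SO4) delivered = 0.07795 x 0.01750 = 0.001364 mol.
The reaction is 2 KOH + 1 H2SO4, so n(KOH) = 0.001364 x 2/1 = 0.002728 mol.
[KOH] = 0.002728 mol / 0.01935 L = 0.141 M.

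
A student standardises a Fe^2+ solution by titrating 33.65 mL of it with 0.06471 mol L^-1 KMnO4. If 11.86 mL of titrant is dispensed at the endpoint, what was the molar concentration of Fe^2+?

0.114 M

n(KMnO4) = 0.06471 x 0.01186 = 0.0007675 mol.
From the balanced equation, 1 mol KMnO4 reacts with 5 mol Fe^2+, so n(Fe^2+) = 0.0007675 x 5/1 = 0.003837 mol.
[Fe^2+] = 0.003837 / 0.03365 L = 0.114 M.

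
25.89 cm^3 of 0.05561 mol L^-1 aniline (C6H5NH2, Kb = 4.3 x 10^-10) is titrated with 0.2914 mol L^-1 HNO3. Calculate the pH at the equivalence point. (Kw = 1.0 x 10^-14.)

n(C6H5NH2) = 0.05561 x 0.02589 = 0.001440 mol; V(HNO3) at equivalence = 0.001440/0.2914 = 0.004941 L.
At equivalence the base is fully converted to C6H5NH3+; total volume = 0.03083 L, so [C6H5NH3+] = 0.001440/0.03083 = 0.04670 M.
Ka(C6H5NH3+) = Kw/Kb = 1.0e-14 / 4.3 x 10^-10 = 2.33e-5.
[H^+] = sqrt(Ka x [C6H5NH3+]) = sqrt(2.33e-5 x 0.04670) = 0.00104 M.
pH = -log(0.00104) = 2.98.

2.98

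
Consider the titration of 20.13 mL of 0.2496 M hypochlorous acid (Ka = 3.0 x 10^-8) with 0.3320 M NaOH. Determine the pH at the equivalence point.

n(HClO) = 0.2496 x 0.02013 = 0.005024 mol; V(NaOH) at equivalence = 0.005024/0.3320 = 0.01513 L.
At equivalence all the acid is converted to ClO-; total volume = 0.02013 + 0.01513 = 0.03526 L, so [ClO-] = 0.005024/0.03526 = 0.1425 M.
Kb = Kw/Ka = 1.0e-14 / 3.0 x 10^-8 = 3.33e-7.
[OH^-] = sqrt(Kb x [ClO-]) = sqrt(3.33e-7 x 0.1425) = 0.000218 M.
pOH = 3.66, so pH = 14.00 - 3.66 = 10.34.

10.34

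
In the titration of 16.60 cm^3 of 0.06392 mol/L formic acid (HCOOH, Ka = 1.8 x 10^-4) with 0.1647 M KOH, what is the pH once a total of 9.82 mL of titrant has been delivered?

12.32

n(acid) = 0.06392 x 0.01660 = 0.001061 mol; n(KOH) added = 0.1647 x 0.009820 = 0.001617 mol.
Base is in excess by 0.001617 - 0.001061 = 0.0005563 mol in a total volume of 0.02642 L.
[OH^-] = 0.0005563/0.02642 = 0.02106 M, so pOH = 1.68 and pH = 14.00 - 1.68 = 12.32.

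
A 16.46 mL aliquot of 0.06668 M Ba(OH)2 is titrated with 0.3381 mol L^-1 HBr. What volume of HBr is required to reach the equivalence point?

n(Ba(OH)2) = 0.06668 mol/L x 0.01646 L = 0.001098 mol.
The neutralisation is 1 Ba(OH)2 : 2 HBr, so n(HBr) = 0.001098 x 2/1 = 0.002195 mol.
V(HBr) = 0.002195 / 0.3381 = 0.006492 L = 6.49 mL.

6.49 mL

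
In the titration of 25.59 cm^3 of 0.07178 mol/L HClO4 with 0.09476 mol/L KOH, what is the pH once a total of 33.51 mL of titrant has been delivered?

n(acid) = 0.07178 x 0.02559 = 0.001837 mol; n(KOH) added = 0.09476 x 0.03351 = 0.003175 mol.
Base is in excess by 0.003175 - 0.001837 = 0.001339 mol in a total volume of 0.05910 L.
[OH^-] = 0.001339/0.05910 = 0.02265 M, so pOH = 1.64 and pH = 14.00 - 1.64 = 12.36.

12.36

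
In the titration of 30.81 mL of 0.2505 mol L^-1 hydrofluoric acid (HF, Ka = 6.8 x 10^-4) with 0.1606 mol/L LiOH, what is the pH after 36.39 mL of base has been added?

3.66

Initial n(HF) = 0.2505 x 0.03081 = 0.007718 mol.
n(LiOH) added = 0.1606 x 0.03639 = 0.005844 mol, converting that many moles of HF to F-.
Remaining n(HF) = 0.001874 mol; n(F-) = 0.005844 mol.
By Henderson-Hasselbalch, pH = pKa + log([A^-]/[HA]) = 3.17 + log(0.005844/0.001874) = 3.17 + (+0.49) = 3.66.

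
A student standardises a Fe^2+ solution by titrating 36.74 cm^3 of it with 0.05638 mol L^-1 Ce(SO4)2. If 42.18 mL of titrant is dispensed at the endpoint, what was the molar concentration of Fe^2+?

0.0647 M

n(Ce(SO4)2) = 0.05638 x 0.04218 = 0.002378 mol.
From the balanced equation, 1 mol Ce(SO4)2 reacts with 1 mol Fe^2+, so n(Fe^2+) = 0.002378 x 1/1 = 0.002378 mol.
[Fe^2+] = 0.002378 / 0.03674 L = 0.0647 M.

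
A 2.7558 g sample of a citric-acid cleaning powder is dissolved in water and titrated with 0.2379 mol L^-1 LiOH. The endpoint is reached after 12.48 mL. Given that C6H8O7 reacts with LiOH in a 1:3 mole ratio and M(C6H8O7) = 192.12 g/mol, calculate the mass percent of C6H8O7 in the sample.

n(LiOH) = 0.2379 x 0.01248 = 0.002969 mol.
n(C6H8O7) = 0.002969 / 3 = 0.0009897 mol.
mass of C6H8O7 = 0.0009897 x 192.12 = 0.1901 g.
% purity = 0.1901 / 2.7558 x 100 = 6.90%.

6.90%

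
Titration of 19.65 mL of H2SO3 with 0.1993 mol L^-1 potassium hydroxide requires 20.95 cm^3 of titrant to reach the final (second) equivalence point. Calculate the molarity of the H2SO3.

n(KOH) = 0.1993 x 0.02095 = 0.004175 mol.
At the final (second) equivalence point, 2 mol OH^- react per mol H2SO3, so n(H2SO3) = 0.004175 / 2 = 0.002088 mol.
[H2SO3] = 0.002088 / 0.01965 L = 0.106 M.

0.106 M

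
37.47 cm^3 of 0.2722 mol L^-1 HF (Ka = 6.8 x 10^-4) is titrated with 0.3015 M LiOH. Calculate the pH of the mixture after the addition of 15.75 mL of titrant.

Initial n(HF) = 0.2722 x 0.03747 = 0.01020 mol.
n(LiOH) added = 0.3015 x 0.01575 = 0.004749 mol, converting that many moles of HF to F-.
Remaining n(HF) = 0.005451 mol; n(F-) = 0.004749 mol.
By Henderson-Hasselbalch, pH = pKa + log([A^-]/[HA]) = 3.17 + log(0.004749/0.005451) = 3.17 + (-0.06) = 3.11.

3.11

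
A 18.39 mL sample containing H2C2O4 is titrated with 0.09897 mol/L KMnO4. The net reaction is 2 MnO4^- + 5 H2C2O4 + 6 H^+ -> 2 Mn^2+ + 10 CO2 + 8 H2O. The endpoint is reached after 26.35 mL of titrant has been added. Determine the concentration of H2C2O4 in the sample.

n(KMnO4) = 0.09897 x 0.02635 = 0.002608 mol.
From the balanced equation, 2 mol KMnO4 reacts with 5 mol H2C2O4, so n(H2C2O4) = 0.002608 x 5/2 = 0.006520 mol.
[H2C2O4] = 0.006520 / 0.01839 L = 0.355 M.

0.355 M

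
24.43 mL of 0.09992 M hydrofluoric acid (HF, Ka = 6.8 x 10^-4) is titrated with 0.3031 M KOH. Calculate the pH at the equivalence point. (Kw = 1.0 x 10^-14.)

n(HF) = 0.09992 x 0.02443 = 0.002441 mol; V(KOH) at equivalence = 0.002441/0.3031 = 0.008054 L.
At equivalence all the acid is converted to F-; total volume = 0.02443 + 0.008054 = 0.03248 L, so [F-] = 0.002441/0.03248 = 0.07515 M.
Kb = Kw/Ka = 1.0e-14 / 6.8 x 10^-4 = 1.47e-11.
[OH^-] = sqrt(Kb x [F-]) = sqrt(1.47e-11 x 0.07515) = 1.05e-6 M.
pOH = 5.98, so pH = 14.00 - 5.98 = 8.02.

8.02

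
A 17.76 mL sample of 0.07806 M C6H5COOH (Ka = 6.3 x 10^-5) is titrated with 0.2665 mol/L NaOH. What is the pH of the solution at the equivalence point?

8.49

n(C6H5COOH) = 0.07806 x 0.01776 = 0.001386 mol; V(NaOH) at equivalence = 0.001386/0.2665 = 0.005202 L.
At equivalence all the acid is converted to C6H5COO-; total volume = 0.01776 + 0.005202 = 0.02296 L, so [C6H5COO-] = 0.001386/0.02296 = 0.06038 M.
Kb = Kw/Ka = 1.0e-14 / 6.3 x 10^-5 = 1.59e-10.
[OH^-] = sqrt(Kb x [C6H5COO-]) = sqrt(1.59e-10 x 0.06038) = 3.10e-6 M.
pOH = 5.51, so pH = 14.00 - 5.51 = 8.49.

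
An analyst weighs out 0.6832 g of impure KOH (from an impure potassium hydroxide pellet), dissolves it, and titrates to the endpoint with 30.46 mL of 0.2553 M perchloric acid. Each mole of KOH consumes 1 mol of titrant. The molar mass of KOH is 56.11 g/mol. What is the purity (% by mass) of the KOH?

63.9%

n(HClO4) = 0.2553 x 0.03046 = 0.007776 mol.
n(KOH) = 0.007776 / 1 = 0.007776 mol.
mass of KOH = 0.007776 x 56.11 = 0.4363 g.
% purity = 0.4363 / 0.6832 x 100 = 63.9%.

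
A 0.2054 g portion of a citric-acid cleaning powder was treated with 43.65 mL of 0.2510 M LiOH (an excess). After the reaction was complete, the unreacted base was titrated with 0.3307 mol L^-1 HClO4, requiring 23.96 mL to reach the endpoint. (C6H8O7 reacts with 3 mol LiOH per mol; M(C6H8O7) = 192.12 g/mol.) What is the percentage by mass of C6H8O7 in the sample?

Total n(LiOH) added = 0.2510 x 0.04365 = 0.01096 mol.
n(HClO4) used = 0.3307 x 0.02396 = 0.007924 mol, which equals the excess n(LiOH).
So n(LiOH) consumed by the sample = 0.01096 - 0.007924 = 0.003033 mol.
n(C6H8O7) = 0.003033 / 3 = 0.001011 mol.
mass C6H8O7 = 0.001011 x 192.12 = 0.1942 g, so %C6H8O7 = 0.1942/0.2054 x 100 = 94.6%.

94.6%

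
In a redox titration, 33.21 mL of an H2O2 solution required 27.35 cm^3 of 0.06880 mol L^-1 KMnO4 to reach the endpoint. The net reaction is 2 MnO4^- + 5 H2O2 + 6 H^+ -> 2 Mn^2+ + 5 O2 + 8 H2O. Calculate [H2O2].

0.142 M

n(KMnO4) = 0.06880 x 0.02735 = 0.001882 mol.
From the balanced equation, 2 mol KMnO4 reacts with 5 mol H2O2, so n(H2O2) = 0.001882 x 5/2 = 0.004704 mol.
[H2O2] = 0.004704 / 0.03321 L = 0.142 M.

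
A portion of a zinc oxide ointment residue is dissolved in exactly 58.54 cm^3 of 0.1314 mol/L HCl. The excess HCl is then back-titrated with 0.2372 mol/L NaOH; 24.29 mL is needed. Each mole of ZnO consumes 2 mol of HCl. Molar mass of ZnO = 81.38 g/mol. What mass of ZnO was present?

Total n(HCl) added = 0.1314 x 0.05854 = 0.007692 mol.
n(NaOH) used = 0.2372 x 0.02429 = 0.005762 mol, which equals the excess n(HCl).
So n(HCl) consumed by the sample = 0.007692 - 0.005762 = 0.001931 mol.
n(ZnO) = 0.001931 / 2 = 0.0009653 mol.
mass = 0.0009653 mol x 81.38 g/mol = 0.0786 g.

0.0786 g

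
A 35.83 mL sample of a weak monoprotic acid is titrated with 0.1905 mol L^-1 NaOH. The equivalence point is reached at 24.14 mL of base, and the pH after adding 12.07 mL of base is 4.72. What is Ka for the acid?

1.9 x 10^-5

12.07 mL is half of the equivalence volume, so this is the half-equivalence point where [HA] = [A^-].
At half-equivalence pH = pKa, so pKa = 4.72.
Ka = 10^(-4.72) = 1.9 x 10^-5.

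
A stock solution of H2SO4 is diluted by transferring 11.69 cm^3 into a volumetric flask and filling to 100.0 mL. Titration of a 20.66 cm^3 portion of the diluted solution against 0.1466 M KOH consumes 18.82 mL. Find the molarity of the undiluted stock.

n(KOH) = 0.1466 x 0.01882 = 0.002759 mol.
n(H2SO4) in the aliquot = 0.002759 x 1/2 = 0.001380 mol.
[diluted H2SO4] = 0.001380 / 0.02066 = 0.06677 M.
Dilution factor = 100.0/11.69 = 8.554, so [stock] = 0.06677 x 8.554 = 0.571 M.

0.571 M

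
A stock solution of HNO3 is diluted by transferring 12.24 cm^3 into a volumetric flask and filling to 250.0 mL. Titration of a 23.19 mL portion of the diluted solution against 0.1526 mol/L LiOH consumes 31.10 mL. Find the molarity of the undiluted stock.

n(LiOH) = 0.1526 x 0.03110 = 0.004746 mol.
n(HNO3) in the aliquot = 0.004746 mol.
[diluted HNO3] = 0.004746 / 0.02319 = 0.2047 M.
Dilution factor = 250.0/12.24 = 20.42, so [stock] = 0.2047 x 20.42 = 4.18 M.

4.18 M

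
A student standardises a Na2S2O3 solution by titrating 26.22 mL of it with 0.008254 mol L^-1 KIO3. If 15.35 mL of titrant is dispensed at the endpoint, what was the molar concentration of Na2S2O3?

n(KIO3) = 0.008254 x 0.01535 = 0.0001267 mol.
From the balanced equation, 1 mol KIO3 reacts with 6 mol Na2S2O3, so n(Na2S2O3) = 0.0001267 x 6/1 = 0.0007602 mol.
[Na2S2O3] = 0.0007602 / 0.02622 L = 0.0290 M.

0.0290 M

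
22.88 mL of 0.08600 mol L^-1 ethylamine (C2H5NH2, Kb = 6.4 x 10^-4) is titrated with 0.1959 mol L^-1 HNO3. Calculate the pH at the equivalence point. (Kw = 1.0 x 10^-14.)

6.01

n(C2H5NH2) = 0.08600 x 0.02288 = 0.001968 mol; V(HNO3) at equivalence = 0.001968/0.1959 = 0.01004 L.
At equivalence the base is fully converted to C2H5NH3+; total volume = 0.03292 L, so [C2H5NH3+] = 0.001968/0.03292 = 0.05976 M.
Ka(C2H5NH3+) = Kw/Kb = 1.0e-14 / 6.4 x 10^-4 = 1.56e-11.
[H^+] = sqrt(Ka x [C2H5NH3+]) = sqrt(1.56e-11 x 0.05976) = 9.66e-7 M.
pH = -log(9.66e-7) = 6.01.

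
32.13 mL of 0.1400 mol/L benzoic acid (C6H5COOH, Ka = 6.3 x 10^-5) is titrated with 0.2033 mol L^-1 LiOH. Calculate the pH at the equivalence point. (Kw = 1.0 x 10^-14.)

n(C6H5COOH) = 0.1400 x 0.03213 = 0.004498 mol; V(LiOH) at equivalence = 0.004498/0.2033 = 0.02213 L.
At equivalence all the acid is converted to C6H5COO-; total volume = 0.03213 + 0.02213 = 0.05426 L, so [C6H5COO-] = 0.004498/0.05426 = 0.08291 M.
Kb = Kw/Ka = 1.0e-14 / 6.3 x 10^-5 = 1.59e-10.
[OH^-] = sqrt(Kb x [C6H5COO-]) = sqrt(1.59e-10 x 0.08291) = 3.63e-6 M.
pOH = 5.44, so pH = 14.00 - 5.44 = 8.56.

8.56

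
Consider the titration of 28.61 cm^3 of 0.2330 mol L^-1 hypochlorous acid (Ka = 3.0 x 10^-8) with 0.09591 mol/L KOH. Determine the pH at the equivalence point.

n(HClO) = 0.2330 x 0.02861 = 0.006666 mol; V(KOH) at equivalence = 0.006666/0.09591 = 0.06950 L.
At equivalence all the acid is converted to ClO-; total volume = 0.02861 + 0.06950 = 0.09811 L, so [ClO-] = 0.006666/0.09811 = 0.06794 M.
Kb = Kw/Ka = 1.0e-14 / 3.0 x 10^-8 = 3.33e-7.
[OH^-] = sqrt(Kb x [ClO-]) = sqrt(3.33e-7 x 0.06794) = 0.000150 M.
pOH = 3.82, so pH = 14.00 - 3.82 = 10.18.

10.18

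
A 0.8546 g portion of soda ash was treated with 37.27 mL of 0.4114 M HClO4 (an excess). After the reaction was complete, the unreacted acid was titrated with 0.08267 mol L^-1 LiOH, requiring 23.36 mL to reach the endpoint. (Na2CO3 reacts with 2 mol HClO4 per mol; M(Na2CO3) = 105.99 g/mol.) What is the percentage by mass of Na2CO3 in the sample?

83.1%

Total n(HClO4) added = 0.4114 x 0.03727 = 0.01533 mol.
n(LiOH) used = 0.08267 x 0.02336 = 0.001931 mol, which equals the excess n(HClO4).
So n(HClO4) consumed by the sample = 0.01533 - 0.001931 = 0.01340 mol.
n(Na2CO3) = 0.01340 / 2 = 0.006701 mol.
mass Na2CO3 = 0.006701 x 105.99 = 0.7102 g, so %Na2CO3 = 0.7102/0.8546 x 100 = 83.1%.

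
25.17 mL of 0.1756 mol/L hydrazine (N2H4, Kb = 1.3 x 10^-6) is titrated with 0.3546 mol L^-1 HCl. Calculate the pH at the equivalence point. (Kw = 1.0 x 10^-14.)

4.52

n(N2H4) = 0.1756 x 0.02517 = 0.004420 mol; V(HCl) at equivalence = 0.004420/0.3546 = 0.01246 L.
At equivalence the base is fully converted to N2H5+; total volume = 0.03763 L, so [N2H5+] = 0.004420/0.03763 = 0.1174 M.
Ka(N2H5+) = Kw/Kb = 1.0e-14 / 1.3 x 10^-6 = 7.69e-9.
[H^+] = sqrt(Ka x [N2H5+]) = sqrt(7.69e-9 x 0.1174) = 3.01e-5 M.
pH = -log(3.01e-5) = 4.52.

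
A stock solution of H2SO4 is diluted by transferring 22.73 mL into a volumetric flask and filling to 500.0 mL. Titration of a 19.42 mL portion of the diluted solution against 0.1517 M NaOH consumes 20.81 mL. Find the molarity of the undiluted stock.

1.79 M

n(NaOH) = 0.1517 x 0.02081 = 0.003157 mol.
n(H2SO4) in the aliquot = 0.003157 x 1/2 = 0.001578 mol.
[diluted H2SO4] = 0.001578 / 0.01942 = 0.08128 M.
Dilution factor = 500.0/22.73 = 22.00, so [stock] = 0.08128 x 22.00 = 1.79 M.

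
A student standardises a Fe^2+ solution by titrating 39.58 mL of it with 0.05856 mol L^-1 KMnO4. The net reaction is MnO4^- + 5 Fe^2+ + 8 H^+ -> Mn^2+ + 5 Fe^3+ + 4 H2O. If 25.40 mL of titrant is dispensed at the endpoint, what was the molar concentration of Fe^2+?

n(KMnO4) = 0.05856 x 0.02540 = 0.001487 mol.
From the balanced equation, 1 mol KMnO4 reacts with 5 mol Fe^2+, so n(Fe^2+) = 0.001487 x 5/1 = 0.007437 mol.
[Fe^2+] = 0.007437 / 0.03958 L = 0.188 M.

0.188 M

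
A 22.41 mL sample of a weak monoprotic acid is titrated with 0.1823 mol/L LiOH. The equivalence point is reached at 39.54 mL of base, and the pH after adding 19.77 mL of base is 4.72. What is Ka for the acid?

1.9 x 10^-5

19.77 mL is half of the equivalence volume, so this is the half-equivalence point where [HA] = [A^-].
At half-equivalence pH = pKa, so pKa = 4.72.
Ka = 10^(-4.72) = 1.9 x 10^-5.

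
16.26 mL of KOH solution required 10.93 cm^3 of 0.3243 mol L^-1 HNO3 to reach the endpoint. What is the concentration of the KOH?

0.218 M

n(HNO3) delivered = 0.3243 x 0.01093 = 0.003545 mol.
For a 1:1 reaction, n(KOH) = 0.003545 mol.
[KOH] = 0.003545 mol / 0.01626 L = 0.218 M.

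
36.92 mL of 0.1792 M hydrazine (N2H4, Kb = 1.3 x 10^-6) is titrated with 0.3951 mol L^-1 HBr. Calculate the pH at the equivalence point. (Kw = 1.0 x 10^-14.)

4.51

n(N2H4) = 0.1792 x 0.03692 = 0.006616 mol; V(HBr) at equivalence = 0.006616/0.3951 = 0.01675 L.
At equivalence the base is fully converted to N2H5+; total volume = 0.05367 L, so [N2H5+] = 0.006616/0.05367 = 0.1233 M.
Ka(N2H5+) = Kw/Kb = 1.0e-14 / 1.3 x 10^-6 = 7.69e-9.
[H^+] = sqrt(Ka x [N2H5+]) = sqrt(7.69e-9 x 0.1233) = 3.08e-5 M.
pH = -log(3.08e-5) = 4.51.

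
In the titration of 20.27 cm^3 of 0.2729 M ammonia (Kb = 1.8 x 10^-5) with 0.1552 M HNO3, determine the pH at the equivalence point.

n(NH3) = 0.2729 x 0.02027 = 0.005532 mol; V(HNO3) at equivalence = 0.005532/0.1552 = 0.03564 L.
At equivalence the base is fully converted to NH4+; total volume = 0.05591 L, so [NH4+] = 0.005532/0.05591 = 0.09894 M.
Ka(NH4+) = Kw/Kb = 1.0e-14 / 1.8 x 10^-5 = 5.56e-10.
[H^+] = sqrt(Ka x [NH4+]) = sqrt(5.56e-10 x 0.09894) = 7.41e-6 M.
pH = -log(7.41e-6) = 5.13.

5.13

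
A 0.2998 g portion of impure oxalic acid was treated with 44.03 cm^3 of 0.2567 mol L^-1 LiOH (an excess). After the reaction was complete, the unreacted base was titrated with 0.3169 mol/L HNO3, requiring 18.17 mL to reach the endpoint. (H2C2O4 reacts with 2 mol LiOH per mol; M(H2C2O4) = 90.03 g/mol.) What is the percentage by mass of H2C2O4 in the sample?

Total n(LiOH) added = 0.2567 x 0.04403 = 0.01130 mol.
n(HNO3) used = 0.3169 x 0.01817 = 0.005758 mol, which equals the excess n(LiOH).
So n(LiOH) consumed by the sample = 0.01130 - 0.005758 = 0.005544 mol.
n(H2C2O4) = 0.005544 / 2 = 0.002772 mol.
mass H2C2O4 = 0.002772 x 90.03 = 0.2496 g, so %H2C2O4 = 0.2496/0.2998 x 100 = 83.2%.

83.2%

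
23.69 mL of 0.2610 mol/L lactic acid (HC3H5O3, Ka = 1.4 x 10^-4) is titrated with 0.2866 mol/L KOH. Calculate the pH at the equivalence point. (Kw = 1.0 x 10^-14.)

n(HC3H5O3) = 0.2610 x 0.02369 = 0.006183 mol; V(KOH) at equivalence = 0.006183/0.2866 = 0.02157 L.
At equivalence all the acid is converted to C3H5O3-; total volume = 0.02369 + 0.02157 = 0.04526 L, so [C3H5O3-] = 0.006183/0.04526 = 0.1366 M.
Kb = Kw/Ka = 1.0e-14 / 1.4 x 10^-4 = 7.14e-11.
[OH^-] = sqrt(Kb x [C3H5O3-]) = sqrt(7.14e-11 x 0.1366) = 3.12e-6 M.
pOH = 5.51, so pH = 14.00 - 5.51 = 8.49.

8.49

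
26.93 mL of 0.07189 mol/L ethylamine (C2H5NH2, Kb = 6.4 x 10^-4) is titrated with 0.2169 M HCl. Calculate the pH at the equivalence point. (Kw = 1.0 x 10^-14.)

n(C2H5NH2) = 0.07189 x 0.02693 = 0.001936 mol; V(HCl) at equivalence = 0.001936/0.2169 = 0.008926 L.
At equivalence the base is fully converted to C2H5NH3+; total volume = 0.03586 L, so [C2H5NH3+] = 0.001936/0.03586 = 0.05399 M.
Ka(C2H5NH3+) = Kw/Kb = 1.0e-14 / 6.4 x 10^-4 = 1.56e-11.
[H^+] = sqrt(Ka x [C2H5NH3+]) = sqrt(1.56e-11 x 0.05399) = 9.19e-7 M.
pH = -log(9.19e-7) = 6.04.

6.04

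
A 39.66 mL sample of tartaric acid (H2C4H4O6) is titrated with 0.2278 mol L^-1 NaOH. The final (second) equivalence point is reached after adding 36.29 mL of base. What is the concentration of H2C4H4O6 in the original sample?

n(NaOH) = 0.2278 x 0.03629 = 0.008267 mol.
At the final (second) equivalence point, 2 mol OH^- react per mol H2C4H4O6, so n(H2C4H4O6) = 0.008267 / 2 = 0.004133 mol.
[H2C4H4O6] = 0.004133 / 0.03966 L = 0.104 M.

0.104 M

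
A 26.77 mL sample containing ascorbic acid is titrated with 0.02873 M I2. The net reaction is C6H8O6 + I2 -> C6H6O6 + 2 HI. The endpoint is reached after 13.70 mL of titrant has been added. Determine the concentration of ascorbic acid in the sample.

0.0147 M

n(I2) = 0.02873 x 0.01370 = 0.0003936 mol.
From the balanced equation, 1 mol I2 reacts with 1 mol ascorbic acid, so n(ascorbic acid) = 0.0003936 x 1/1 = 0.0003936 mol.
[ascorbic acid] = 0.0003936 / 0.02677 L = 0.0147 M.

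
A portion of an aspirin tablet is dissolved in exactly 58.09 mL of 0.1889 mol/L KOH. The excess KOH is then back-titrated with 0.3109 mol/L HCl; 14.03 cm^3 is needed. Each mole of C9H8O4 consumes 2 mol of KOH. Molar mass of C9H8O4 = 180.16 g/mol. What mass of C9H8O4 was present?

0.596 g

Total n(KOH) added = 0.1889 x 0.05809 = 0.01097 mol.
n(HCl) used = 0.3109 x 0.01403 = 0.004362 mol, which equals the excess n(KOH).
So n(KOH) consumed by the sample = 0.01097 - 0.004362 = 0.006611 mol.
n(C9H8O4) = 0.006611 / 2 = 0.003306 mol.
mass = 0.003306 mol x 180.16 g/mol = 0.596 g.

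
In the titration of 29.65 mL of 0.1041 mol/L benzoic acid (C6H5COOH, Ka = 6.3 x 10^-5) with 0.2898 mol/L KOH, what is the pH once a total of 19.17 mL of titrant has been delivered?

12.70

n(acid) = 0.1041 x 0.02965 = 0.003087 mol; n(KOH) added = 0.2898 x 0.01917 = 0.005555 mol.
Base is in excess by 0.005555 - 0.003087 = 0.002469 mol in a total volume of 0.04882 L.
[OH^-] = 0.002469/0.04882 = 0.05057 M, so pOH = 1.30 and pH = 14.00 - 1.30 = 12.70.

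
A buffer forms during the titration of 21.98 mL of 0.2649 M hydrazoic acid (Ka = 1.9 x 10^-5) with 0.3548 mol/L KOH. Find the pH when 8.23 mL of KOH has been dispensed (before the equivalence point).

4.72

Initial n(HN3) = 0.2649 x 0.02198 = 0.005823 mol.
n(KOH) added = 0.3548 x 0.008230 = 0.002920 mol, converting that many moles of HN3 to N3-.
Remaining n(HN3) = 0.002902 mol; n(N3-) = 0.002920 mol.
By Henderson-Hasselbalch, pH = pKa + log([A^-]/[HA]) = 4.72 + log(0.002920/0.002902) = 4.72 + (+0.00) = 4.72.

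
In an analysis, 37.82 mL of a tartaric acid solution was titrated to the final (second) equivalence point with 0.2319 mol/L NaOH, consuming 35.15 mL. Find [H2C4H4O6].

0.108 M

n(NaOH) = 0.2319 x 0.03515 = 0.008151 mol.
At the final (second) equivalence point, 2 mol OH^- react per mol H2C4H4O6, so n(H2C4H4O6) = 0.008151 / 2 = 0.004076 mol.
[H2C4H4O6] = 0.004076 / 0.03782 L = 0.108 M.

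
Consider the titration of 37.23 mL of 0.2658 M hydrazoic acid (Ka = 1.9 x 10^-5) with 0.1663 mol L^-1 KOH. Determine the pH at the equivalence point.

8.87

n(HN3) = 0.2658 x 0.03723 = 0.009896 mol; V(KOH) at equivalence = 0.009896/0.1663 = 0.05951 L.
At equivalence all the acid is converted to N3-; total volume = 0.03723 + 0.05951 = 0.09674 L, so [N3-] = 0.009896/0.09674 = 0.1023 M.
Kb = Kw/Ka = 1.0e-14 / 1.9 x 10^-5 = 5.26e-10.
[OH^-] = sqrt(Kb x [N3-]) = sqrt(5.26e-10 x 0.1023) = 7.34e-6 M.
pOH = 5.13, so pH = 14.00 - 5.13 = 8.87.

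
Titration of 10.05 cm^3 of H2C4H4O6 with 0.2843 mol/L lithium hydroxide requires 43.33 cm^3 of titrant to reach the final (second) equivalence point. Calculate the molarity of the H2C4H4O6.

n(LiOH) = 0.2843 x 0.04333 = 0.01232 mol.
At the final (second) equivalence point, 2 mol OH^- react per mol H2C4H4O6, so n(H2C4H4O6) = 0.01232 / 2 = 0.006159 mol.
[H2C4H4O6] = 0.006159 / 0.01005 L = 0.613 M.

0.613 M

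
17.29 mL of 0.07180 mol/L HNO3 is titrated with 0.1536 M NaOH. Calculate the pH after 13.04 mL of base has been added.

12.40

n(acid) = 0.07180 x 0.01729 = 0.001241 mol; n(NaOH) added = 0.1536 x 0.01304 = 0.002003 mol.
Base is in excess by 0.002003 - 0.001241 = 0.0007615 mol in a total volume of 0.03033 L.
[OH^-] = 0.0007615/0.03033 = 0.02511 M, so pOH = 1.60 and pH = 14.00 - 1.60 = 12.40.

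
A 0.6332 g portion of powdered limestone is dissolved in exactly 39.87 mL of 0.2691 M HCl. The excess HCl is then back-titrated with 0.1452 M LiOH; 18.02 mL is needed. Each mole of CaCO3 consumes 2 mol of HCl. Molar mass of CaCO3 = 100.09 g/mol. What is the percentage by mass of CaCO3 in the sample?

64.1%

Total n(HCl) added = 0.2691 x 0.03987 = 0.01073 mol.
n(LiOH) used = 0.1452 x 0.01802 = 0.002617 mol, which equals the excess n(HCl).
So n(HCl) consumed by the sample = 0.01073 - 0.002617 = 0.008113 mol.
n(CaCO3) = 0.008113 / 2 = 0.004056 mol.
mass CaCO3 = 0.004056 x 100.09 = 0.4060 g, so %CaCO3 = 0.4060/0.6332 x 100 = 64.1%.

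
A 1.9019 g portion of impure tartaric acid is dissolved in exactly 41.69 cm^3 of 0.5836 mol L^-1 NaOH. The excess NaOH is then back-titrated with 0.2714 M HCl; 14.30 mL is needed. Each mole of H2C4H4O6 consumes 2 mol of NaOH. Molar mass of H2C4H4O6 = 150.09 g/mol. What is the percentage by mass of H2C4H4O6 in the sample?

80.7%

Total n(NaOH) added = 0.5836 x 0.04169 = 0.02433 mol.
n(HCl) used = 0.2714 x 0.01430 = 0.003881 mol, which equals the excess n(NaOH).
So n(NaOH) consumed by the sample = 0.02433 - 0.003881 = 0.02045 mol.
n(H2C4H4O6) = 0.02045 / 2 = 0.01022 mol.
mass H2C4H4O6 = 0.01022 x 150.09 = 1.535 g, so %H2C4H4O6 = 1.535/1.9019 x 100 = 80.7%.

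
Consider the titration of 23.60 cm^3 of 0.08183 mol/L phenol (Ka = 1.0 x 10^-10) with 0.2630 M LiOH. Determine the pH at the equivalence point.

n(C6H5OH) = 0.08183 x 0.02360 = 0.001931 mol; V(LiOH) at equivalence = 0.001931/0.2630 = 0.007343 L.
At equivalence all the acid is converted to C6H5O-; total volume = 0.02360 + 0.007343 = 0.03094 L, so [C6H5O-] = 0.001931/0.03094 = 0.06241 M.
Kb = Kw/Ka = 1.0e-14 / 1.0 x 10^-10 = 0.000100.
[OH^-] = sqrt(Kb x [C6H5O-]) = sqrt(0.000100 x 0.06241) = 0.00250 M.
pOH = 2.60, so pH = 14.00 - 2.60 = 11.40.

11.40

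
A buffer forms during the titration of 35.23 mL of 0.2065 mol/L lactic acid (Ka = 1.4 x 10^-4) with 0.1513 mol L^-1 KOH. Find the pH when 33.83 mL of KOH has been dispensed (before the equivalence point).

4.23

Initial n(HC3H5O3) = 0.2065 x 0.03523 = 0.007275 mol.
n(KOH) added = 0.1513 x 0.03383 = 0.005118 mol, converting that many moles of HC3H5O3 to C3H5O3-.
Remaining n(HC3H5O3) = 0.002157 mol; n(C3H5O3-) = 0.005118 mol.
By Henderson-Hasselbalch, pH = pKa + log([A^-]/[HA]) = 3.85 + log(0.005118/0.002157) = 3.85 + (+0.38) = 4.23.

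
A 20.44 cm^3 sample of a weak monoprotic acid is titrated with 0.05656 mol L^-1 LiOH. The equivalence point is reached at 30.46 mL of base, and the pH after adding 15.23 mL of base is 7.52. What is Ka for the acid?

3.0 x 10^-8

15.23 mL is half of the equivalence volume, so this is the half-equivalence point where [HA] = [A^-].
At half-equivalence pH = pKa, so pKa = 7.52.
Ka = 10^(-7.52) = 3.0 x 10^-8.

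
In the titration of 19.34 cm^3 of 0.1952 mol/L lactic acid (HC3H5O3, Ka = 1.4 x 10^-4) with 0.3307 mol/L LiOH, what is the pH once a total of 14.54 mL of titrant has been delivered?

12.48

n(acid) = 0.1952 x 0.01934 = 0.003775 mol; n(LiOH) added = 0.3307 x 0.01454 = 0.004808 mol.
Base is in excess by 0.004808 - 0.003775 = 0.001033 mol in a total volume of 0.03388 L.
[OH^-] = 0.001033/0.03388 = 0.03050 M, so pOH = 1.52 and pH = 14.00 - 1.52 = 12.48.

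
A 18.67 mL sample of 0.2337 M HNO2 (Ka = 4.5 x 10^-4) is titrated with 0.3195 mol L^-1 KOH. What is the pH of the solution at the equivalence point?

n(HNO2) = 0.2337 x 0.01867 = 0.004363 mol; V(KOH) at equivalence = 0.004363/0.3195 = 0.01366 L.
At equivalence all the acid is converted to NO2-; total volume = 0.01867 + 0.01366 = 0.03233 L, so [NO2-] = 0.004363/0.03233 = 0.1350 M.
Kb = Kw/Ka = 1.0e-14 / 4.5 x 10^-4 = 2.22e-11.
[OH^-] = sqrt(Kb x [NO2-]) = sqrt(2.22e-11 x 0.1350) = 1.73e-6 M.
pOH = 5.76, so pH = 14.00 - 5.76 = 8.24.

8.24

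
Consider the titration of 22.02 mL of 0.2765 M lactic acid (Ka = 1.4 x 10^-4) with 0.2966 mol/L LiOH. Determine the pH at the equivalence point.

n(HC3H5O3) = 0.2765 x 0.02202 = 0.006089 mol; V(LiOH) at equivalence = 0.006089/0.2966 = 0.02053 L.
At equivalence all the acid is converted to C3H5O3-; total volume = 0.02202 + 0.02053 = 0.04255 L, so [C3H5O3-] = 0.006089/0.04255 = 0.1431 M.
Kb = Kw/Ka = 1.0e-14 / 1.4 x 10^-4 = 7.14e-11.
[OH^-] = sqrt(Kb x [C3H5O3-]) = sqrt(7.14e-11 x 0.1431) = 3.20e-6 M.
pOH = 5.50, so pH = 14.00 - 5.50 = 8.50.

8.50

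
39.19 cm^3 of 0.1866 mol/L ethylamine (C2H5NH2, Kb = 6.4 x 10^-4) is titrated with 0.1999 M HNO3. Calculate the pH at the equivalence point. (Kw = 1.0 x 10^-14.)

n(C2H5NH2) = 0.1866 x 0.03919 = 0.007313 mol; V(HNO3) at equivalence = 0.007313/0.1999 = 0.03658 L.
At equivalence the base is fully converted to C2H5NH3+; total volume = 0.07577 L, so [C2H5NH3+] = 0.007313/0.07577 = 0.09651 M.
Ka(C2H5NH3+) = Kw/Kb = 1.0e-14 / 6.4 x 10^-4 = 1.56e-11.
[H^+] = sqrt(Ka x [C2H5NH3+]) = sqrt(1.56e-11 x 0.09651) = 1.23e-6 M.
pH = -log(1.23e-6) = 5.91.

5.91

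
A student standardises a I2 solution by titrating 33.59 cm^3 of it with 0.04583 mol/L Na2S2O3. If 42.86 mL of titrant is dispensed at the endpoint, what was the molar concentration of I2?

n(Na2S2O3) = 0.04583 x 0.04286 = 0.001964 mol.
From the balanced equation, 2 mol Na2S2O3 reacts with 1 mol I2, so n(I2) = 0.001964 x 1/2 = 0.0009821 mol.
[I2] = 0.0009821 / 0.03359 L = 0.0292 M.

0.0292 M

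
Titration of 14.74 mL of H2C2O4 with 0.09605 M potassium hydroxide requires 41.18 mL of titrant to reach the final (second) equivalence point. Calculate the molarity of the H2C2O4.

0.134 M

n(KOH) = 0.09605 x 0.04118 = 0.003955 mol.
At the final (second) equivalence point, 2 mol OH^- react per mol H2C2O4, so n(H2C2O4) = 0.003955 / 2 = 0.001978 mol.
[H2C2O4] = 0.001978 / 0.01474 L = 0.134 M.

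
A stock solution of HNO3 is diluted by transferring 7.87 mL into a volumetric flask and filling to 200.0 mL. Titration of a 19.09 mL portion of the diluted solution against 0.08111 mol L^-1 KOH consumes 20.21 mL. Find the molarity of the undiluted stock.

2.18 M

n(KOH) = 0.08111 x 0.02021 = 0.001639 mol.
n(HNO3) in the aliquot = 0.001639 mol.
[diluted HNO3] = 0.001639 / 0.01909 = 0.08587 M.
Dilution factor = 200.0/7.870 = 25.41, so [stock] = 0.08587 x 25.41 = 2.18 M.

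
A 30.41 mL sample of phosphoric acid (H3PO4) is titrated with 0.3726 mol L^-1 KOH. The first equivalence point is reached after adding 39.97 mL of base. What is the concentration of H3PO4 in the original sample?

n(KOH) = 0.3726 x 0.03997 = 0.01489 mol.
At the first equivalence point, 1 mol OH^- react per mol H3PO4, so n(H3PO4) = 0.01489 / 1 = 0.01489 mol.
[H3PO4] = 0.01489 / 0.03041 L = 0.490 M.

0.490 M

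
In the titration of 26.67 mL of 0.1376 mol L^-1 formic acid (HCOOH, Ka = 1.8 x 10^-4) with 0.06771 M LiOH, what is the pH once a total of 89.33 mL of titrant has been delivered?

12.31

n(acid) = 0.1376 x 0.02667 = 0.003670 mol; n(LiOH) added = 0.06771 x 0.08933 = 0.006049 mol.
Base is in excess by 0.006049 - 0.003670 = 0.002379 mol in a total volume of 0.1160 L.
[OH^-] = 0.002379/0.1160 = 0.02051 M, so pOH = 1.69 and pH = 14.00 - 1.69 = 12.31.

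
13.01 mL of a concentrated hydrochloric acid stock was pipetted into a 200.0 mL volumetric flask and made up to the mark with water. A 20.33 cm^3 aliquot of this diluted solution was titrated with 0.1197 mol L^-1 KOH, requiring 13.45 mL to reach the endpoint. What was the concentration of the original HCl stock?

n(KOH) = 0.1197 x 0.01345 = 0.001610 mol.
n(HCl) in the aliquot = 0.001610 mol.
[diluted HCl] = 0.001610 / 0.02033 = 0.07919 M.
Dilution factor = 200.0/13.01 = 15.37, so [stock] = 0.07919 x 15.37 = 1.22 M.

1.22 M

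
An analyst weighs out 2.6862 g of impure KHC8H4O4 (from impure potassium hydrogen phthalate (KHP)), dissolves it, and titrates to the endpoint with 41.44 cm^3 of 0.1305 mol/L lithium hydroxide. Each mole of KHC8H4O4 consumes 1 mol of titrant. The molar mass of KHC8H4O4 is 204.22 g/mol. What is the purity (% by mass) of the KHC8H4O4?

41.1%

n(LiOH) = 0.1305 x 0.04144 = 0.005408 mol.
n(KHC8H4O4) = 0.005408 / 1 = 0.005408 mol.
mass of KHC8H4O4 = 0.005408 x 204.22 = 1.104 g.
% purity = 1.104 / 2.6862 x 100 = 41.1%.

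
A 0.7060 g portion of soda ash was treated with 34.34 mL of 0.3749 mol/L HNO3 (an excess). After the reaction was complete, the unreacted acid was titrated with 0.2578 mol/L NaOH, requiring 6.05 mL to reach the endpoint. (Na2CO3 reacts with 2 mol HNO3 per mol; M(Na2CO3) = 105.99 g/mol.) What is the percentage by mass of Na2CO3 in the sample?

Total n(HNO3) added = 0.3749 x 0.03434 = 0.01287 mol.
n(NaOH) used = 0.2578 x 0.006050 = 0.001560 mol, which equals the excess n(HNO3).
So n(HNO3) consumed by the sample = 0.01287 - 0.001560 = 0.01131 mol.
n(Na2CO3) = 0.01131 / 2 = 0.005657 mol.
mass Na2CO3 = 0.005657 x 105.99 = 0.5996 g, so %Na2CO3 = 0.5996/0.7060 x 100 = 84.9%.

84.9%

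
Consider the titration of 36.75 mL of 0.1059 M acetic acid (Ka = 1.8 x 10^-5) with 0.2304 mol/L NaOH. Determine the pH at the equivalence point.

n(CH3COOH) = 0.1059 x 0.03675 = 0.003892 mol; V(NaOH) at equivalence = 0.003892/0.2304 = 0.01689 L.
At equivalence all the acid is converted to CH3COO-; total volume = 0.03675 + 0.01689 = 0.05364 L, so [CH3COO-] = 0.003892/0.05364 = 0.07255 M.
Kb = Kw/Ka = 1.0e-14 / 1.8 x 10^-5 = 5.56e-10.
[OH^-] = sqrt(Kb x [CH3COO-]) = sqrt(5.56e-10 x 0.07255) = 6.35e-6 M.
pOH = 5.20, so pH = 14.00 - 5.20 = 8.80.

8.80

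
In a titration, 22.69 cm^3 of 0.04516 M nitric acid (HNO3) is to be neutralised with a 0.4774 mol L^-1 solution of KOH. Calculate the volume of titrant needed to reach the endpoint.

n(HNO3) = 0.04516 mol/L x 0.02269 L = 0.001025 mol.
At equivalence n(KOH) = n(HNO3) = 0.001025 mol.
V(KOH) = 0.001025 / 0.4774 = 0.002146 L = 2.15 mL.

2.15 mL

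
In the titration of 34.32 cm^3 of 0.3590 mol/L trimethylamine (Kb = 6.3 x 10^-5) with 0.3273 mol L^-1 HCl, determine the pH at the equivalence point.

n((CH3)3N) = 0.3590 x 0.03432 = 0.01232 mol; V(HCl) at equivalence = 0.01232/0.3273 = 0.03764 L.
At equivalence the base is fully converted to (CH3)3NH+; total volume = 0.07196 L, so [(CH3)3NH+] = 0.01232/0.07196 = 0.1712 M.
Ka((CH3)3NH+) = Kw/Kb = 1.0e-14 / 6.3 x 10^-5 = 1.59e-10.
[H^+] = sqrt(Ka x [(CH3)3NH+]) = sqrt(1.59e-10 x 0.1712) = 5.21e-6 M.
pH = -log(5.21e-6) = 5.28.

5.28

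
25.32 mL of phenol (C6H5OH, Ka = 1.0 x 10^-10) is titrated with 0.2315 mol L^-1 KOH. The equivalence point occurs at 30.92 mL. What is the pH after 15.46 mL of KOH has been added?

10.00

15.46 mL is exactly half the equivalence volume (30.92/2), i.e. the half-equivalence point.
There, n(HA) = n(A^-), so pH = pKa = -log(1.0 x 10^-10) = 10.00.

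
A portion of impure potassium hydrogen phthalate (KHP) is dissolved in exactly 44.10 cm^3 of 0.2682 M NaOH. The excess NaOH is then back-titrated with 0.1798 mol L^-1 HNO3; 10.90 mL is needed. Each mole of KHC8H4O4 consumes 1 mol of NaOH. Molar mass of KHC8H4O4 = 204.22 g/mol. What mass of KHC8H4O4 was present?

Total n(NaOH) added = 0.2682 x 0.04410 = 0.01183 mol.
n(HNO3) used = 0.1798 x 0.01090 = 0.001960 mol, which equals the excess n(NaOH).
So n(NaOH) consumed by the sample = 0.01183 - 0.001960 = 0.009868 mol.
n(KHC8H4O4) = 0.009868 / 1 = 0.009868 mol.
mass = 0.009868 mol x 204.22 g/mol = 2.02 g.

2.02 g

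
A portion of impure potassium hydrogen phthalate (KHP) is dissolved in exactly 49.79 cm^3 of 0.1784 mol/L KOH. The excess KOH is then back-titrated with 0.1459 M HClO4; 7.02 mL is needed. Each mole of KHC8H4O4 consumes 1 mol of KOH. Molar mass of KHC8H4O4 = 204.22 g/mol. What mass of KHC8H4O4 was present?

Total n(KOH) added = 0.1784 x 0.04979 = 0.008883 mol.
n(HClO4) used = 0.1459 x 0.007020 = 0.001024 mol, which equals the excess n(KOH).
So n(KOH) consumed by the sample = 0.008883 - 0.001024 = 0.007858 mol.
n(KHC8H4O4) = 0.007858 / 1 = 0.007858 mol.
mass = 0.007858 mol x 204.22 g/mol = 1.60 g.

1.60 g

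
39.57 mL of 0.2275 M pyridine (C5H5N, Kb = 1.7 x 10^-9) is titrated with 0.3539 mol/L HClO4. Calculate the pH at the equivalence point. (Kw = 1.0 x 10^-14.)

n(C5H5N) = 0.2275 x 0.03957 = 0.009002 mol; V(HClO4) at equivalence = 0.009002/0.3539 = 0.02544 L.
At equivalence the base is fully converted to C5H5NH+; total volume = 0.06501 L, so [C5H5NH+] = 0.009002/0.06501 = 0.1385 M.
Ka(C5H5NH+) = Kw/Kb = 1.0e-14 / 1.7 x 10^-9 = 5.88e-6.
[H^+] = sqrt(Ka x [C5H5NH+]) = sqrt(5.88e-6 x 0.1385) = 0.000903 M.
pH = -log(0.000903) = 3.04.

3.04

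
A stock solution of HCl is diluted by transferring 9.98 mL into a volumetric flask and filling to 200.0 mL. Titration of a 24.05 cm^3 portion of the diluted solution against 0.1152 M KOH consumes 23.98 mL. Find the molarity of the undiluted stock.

n(KOH) = 0.1152 x 0.02398 = 0.002762 mol.
n(HCl) in the aliquot = 0.002762 mol.
[diluted HCl] = 0.002762 / 0.02405 = 0.1149 M.
Dilution factor = 200.0/9.980 = 20.04, so [stock] = 0.1149 x 20.04 = 2.30 M.

2.30 M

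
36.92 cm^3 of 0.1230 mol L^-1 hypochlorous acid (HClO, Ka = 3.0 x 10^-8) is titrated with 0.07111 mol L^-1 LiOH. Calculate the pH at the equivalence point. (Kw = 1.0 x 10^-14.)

n(HClO) = 0.1230 x 0.03692 = 0.004541 mol; V(LiOH) at equivalence = 0.004541/0.07111 = 0.06386 L.
At equivalence all the acid is converted to ClO-; total volume = 0.03692 + 0.06386 = 0.1008 L, so [ClO-] = 0.004541/0.1008 = 0.04506 M.
Kb = Kw/Ka = 1.0e-14 / 3.0 x 10^-8 = 3.33e-7.
[OH^-] = sqrt(Kb x [ClO-]) = sqrt(3.33e-7 x 0.04506) = 0.000123 M.
pOH = 3.91, so pH = 14.00 - 3.91 = 10.09.

10.09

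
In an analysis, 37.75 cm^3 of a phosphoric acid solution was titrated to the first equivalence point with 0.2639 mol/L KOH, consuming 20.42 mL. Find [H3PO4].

0.143 M

n(KOH) = 0.2639 x 0.02042 = 0.005389 mol.
At the first equivalence point, 1 mol OH^- react per mol H3PO4, so n(H3PO4) = 0.005389 / 1 = 0.005389 mol.
[H3PO4] = 0.005389 / 0.03775 L = 0.143 M.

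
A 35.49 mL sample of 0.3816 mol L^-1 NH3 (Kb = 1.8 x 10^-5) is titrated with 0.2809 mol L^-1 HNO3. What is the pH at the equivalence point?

5.02

n(NH3) = 0.3816 x 0.03549 = 0.01354 mol; V(HNO3) at equivalence = 0.01354/0.2809 = 0.04821 L.
At equivalence the base is fully converted to NH4+; total volume = 0.08370 L, so [NH4+] = 0.01354/0.08370 = 0.1618 M.
Ka(NH4+) = Kw/Kb = 1.0e-14 / 1.8 x 10^-5 = 5.56e-10.
[H^+] = sqrt(Ka x [NH4+]) = sqrt(5.56e-10 x 0.1618) = 9.48e-6 M.
pH = -log(9.48e-6) = 5.02.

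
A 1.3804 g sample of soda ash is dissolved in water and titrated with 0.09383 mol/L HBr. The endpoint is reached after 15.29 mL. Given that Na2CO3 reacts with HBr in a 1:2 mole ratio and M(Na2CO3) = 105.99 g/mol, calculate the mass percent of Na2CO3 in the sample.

n(HBr) = 0.09383 x 0.01529 = 0.001435 mol.
n(Na2CO3) = 0.001435 / 2 = 0.0007173 mol.
mass of Na2CO3 = 0.0007173 x 105.99 = 0.07603 g.
% purity = 0.07603 / 1.3804 x 100 = 5.51%.

5.51%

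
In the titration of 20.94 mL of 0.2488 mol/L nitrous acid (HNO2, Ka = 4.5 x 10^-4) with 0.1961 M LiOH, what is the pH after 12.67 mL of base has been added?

Initial n(HNO2) = 0.2488 x 0.02094 = 0.005210 mol.
n(LiOH) added = 0.1961 x 0.01267 = 0.002485 mol, converting that many moles of HNO2 to NO2-.
Remaining n(HNO2) = 0.002725 mol; n(NO2-) = 0.002485 mol.
By Henderson-Hasselbalch, pH = pKa + log([A^-]/[HA]) = 3.35 + log(0.002485/0.002725) = 3.35 + (-0.04) = 3.31.

3.31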